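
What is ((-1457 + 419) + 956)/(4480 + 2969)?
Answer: -82/7449 ≈ -0.011008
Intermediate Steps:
((-1457 + 419) + 956)/(4480 + 2969) = (-1038 + 956)/7449 = -82*1/7449 = -82/7449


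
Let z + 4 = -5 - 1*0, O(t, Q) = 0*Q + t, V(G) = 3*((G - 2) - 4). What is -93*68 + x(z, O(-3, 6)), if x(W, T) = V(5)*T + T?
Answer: -6318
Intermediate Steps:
V(G) = -18 + 3*G (V(G) = 3*((-2 + G) - 4) = 3*(-6 + G) = -18 + 3*G)
O(t, Q) = t (O(t, Q) = 0 + t = t)
z = -9 (z = -4 + (-5 - 1*0) = -4 + (-5 + 0) = -4 - 5 = -9)
x(W, T) = -2*T (x(W, T) = (-18 + 3*5)*T + T = (-18 + 15)*T + T = -3*T + T = -2*T)
-93*68 + x(z, O(-3, 6)) = -93*68 - 2*(-3) = -6324 + 6 = -6318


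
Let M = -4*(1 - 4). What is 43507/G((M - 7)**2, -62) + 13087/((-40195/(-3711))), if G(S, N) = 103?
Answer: 6751047136/4140085 ≈ 1630.7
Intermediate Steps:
M = 12 (M = -4*(-3) = 12)
43507/G((M - 7)**2, -62) + 13087/((-40195/(-3711))) = 43507/103 + 13087/((-40195/(-3711))) = 43507*(1/103) + 13087/((-40195*(-1/3711))) = 43507/103 + 13087/(40195/3711) = 43507/103 + 13087*(3711/40195) = 43507/103 + 48565857/40195 = 6751047136/4140085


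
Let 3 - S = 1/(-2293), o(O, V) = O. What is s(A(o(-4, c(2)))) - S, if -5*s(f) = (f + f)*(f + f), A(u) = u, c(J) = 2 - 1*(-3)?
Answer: -181152/11465 ≈ -15.800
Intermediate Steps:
c(J) = 5 (c(J) = 2 + 3 = 5)
s(f) = -4*f²/5 (s(f) = -(f + f)*(f + f)/5 = -2*f*2*f/5 = -4*f²/5)
S = 6880/2293 (S = 3 - 1/(-2293) = 3 - 1*(-1/2293) = 3 + 1/2293 = 6880/2293 ≈ 3.0004)
s(A(o(-4, c(2)))) - S = -⅘*(-4)² - 1*6880/2293 = -⅘*16 - 6880/2293 = -64/5 - 6880/2293 = -181152/11465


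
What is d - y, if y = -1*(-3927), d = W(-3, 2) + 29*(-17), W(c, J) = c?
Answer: -4423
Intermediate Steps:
d = -496 (d = -3 + 29*(-17) = -3 - 493 = -496)
y = 3927
d - y = -496 - 1*3927 = -496 - 3927 = -4423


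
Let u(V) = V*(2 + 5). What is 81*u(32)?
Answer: 18144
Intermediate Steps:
u(V) = 7*V (u(V) = V*7 = 7*V)
81*u(32) = 81*(7*32) = 81*224 = 18144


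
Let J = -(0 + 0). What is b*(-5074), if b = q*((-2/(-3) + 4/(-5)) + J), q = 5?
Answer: 10148/3 ≈ 3382.7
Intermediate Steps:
J = 0 (J = -1*0 = 0)
b = -2/3 (b = 5*((-2/(-3) + 4/(-5)) + 0) = 5*((-2*(-1/3) + 4*(-1/5)) + 0) = 5*((2/3 - 4/5) + 0) = 5*(-2/15 + 0) = 5*(-2/15) = -2/3 ≈ -0.66667)
b*(-5074) = -2/3*(-5074) = 10148/3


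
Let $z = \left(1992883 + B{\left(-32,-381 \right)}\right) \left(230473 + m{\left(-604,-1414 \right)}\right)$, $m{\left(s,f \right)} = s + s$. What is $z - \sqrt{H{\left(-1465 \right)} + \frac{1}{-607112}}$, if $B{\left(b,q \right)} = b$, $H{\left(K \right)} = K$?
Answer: $456890984515 - \frac{i \sqrt{134994249276018}}{303556} \approx 4.5689 \cdot 10^{11} - 38.275 i$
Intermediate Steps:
$m{\left(s,f \right)} = 2 s$
$z = 456890984515$ ($z = \left(1992883 - 32\right) \left(230473 + 2 \left(-604\right)\right) = 1992851 \left(230473 - 1208\right) = 1992851 \cdot 229265 = 456890984515$)
$z - \sqrt{H{\left(-1465 \right)} + \frac{1}{-607112}} = 456890984515 - \sqrt{-1465 + \frac{1}{-607112}} = 456890984515 - \sqrt{-1465 - \frac{1}{607112}} = 456890984515 - \sqrt{- \frac{889419081}{607112}} = 456890984515 - \frac{i \sqrt{134994249276018}}{303556}$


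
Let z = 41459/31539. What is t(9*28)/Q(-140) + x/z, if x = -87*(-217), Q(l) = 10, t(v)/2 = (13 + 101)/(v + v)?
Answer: 250079195741/17412780 ≈ 14362.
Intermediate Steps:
t(v) = 114/v (t(v) = 2*((13 + 101)/(v + v)) = 2*(114/((2*v))) = 2*(114*(1/(2*v))) = 2*(57/v) = 114/v)
z = 41459/31539 (z = 41459*(1/31539) = 41459/31539 ≈ 1.3145)
x = 18879
t(9*28)/Q(-140) + x/z = (114/((9*28)))/10 + 18879/(41459/31539) = (114/252)*(1/10) + 18879*(31539/41459) = (114*(1/252))*(1/10) + 595424781/41459 = (19/42)*(1/10) + 595424781/41459 = 19/420 + 595424781/41459 = 250079195741/17412780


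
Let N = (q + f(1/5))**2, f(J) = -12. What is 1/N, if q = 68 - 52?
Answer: 1/16 ≈ 0.062500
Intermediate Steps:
q = 16
N = 16 (N = (16 - 12)**2 = 4**2 = 16)
1/N = 1/16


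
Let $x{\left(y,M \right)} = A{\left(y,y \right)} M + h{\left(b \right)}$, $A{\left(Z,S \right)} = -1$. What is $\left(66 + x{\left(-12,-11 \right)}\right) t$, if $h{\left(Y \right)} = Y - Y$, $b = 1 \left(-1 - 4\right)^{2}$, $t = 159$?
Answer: $12243$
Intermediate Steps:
$b = 25$ ($b = 1 \left(-5\right)^{2} = 1 \cdot 25 = 25$)
$h{\left(Y \right)} = 0$
$x{\left(y,M \right)} = - M$ ($x{\left(y,M \right)} = - M + 0 = - M$)
$\left(66 + x{\left(-12,-11 \right)}\right) t = \left(66 - -11\right) 159 = \left(66 + 11\right) 159 = 77 \cdot 159 = 12243$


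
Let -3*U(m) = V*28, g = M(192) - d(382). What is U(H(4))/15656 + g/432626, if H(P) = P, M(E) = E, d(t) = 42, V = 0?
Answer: 75/216313 ≈ 0.00034672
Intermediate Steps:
g = 150 (g = 192 - 1*42 = 192 - 42 = 150)
U(m) = 0 (U(m) = -0*28 = -⅓*0 = 0)
U(H(4))/15656 + g/432626 = 0/15656 + 150/432626 = 0*(1/15656) + 150*(1/432626) = 0 + 75/216313 = 75/216313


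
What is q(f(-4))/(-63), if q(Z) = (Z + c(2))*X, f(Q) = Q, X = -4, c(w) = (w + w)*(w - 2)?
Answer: -16/63 ≈ -0.25397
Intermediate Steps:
c(w) = 2*w*(-2 + w) (c(w) = (2*w)*(-2 + w) = 2*w*(-2 + w))
q(Z) = -4*Z (q(Z) = (Z + 2*2*(-2 + 2))*(-4) = (Z + 2*2*0)*(-4) = (Z + 0)*(-4) = Z*(-4) = -4*Z)
q(f(-4))/(-63) = (-4*(-4))/(-63) = -1/63*16 = -16/63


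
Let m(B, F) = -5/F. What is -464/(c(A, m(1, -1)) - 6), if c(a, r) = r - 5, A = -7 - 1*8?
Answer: 232/3 ≈ 77.333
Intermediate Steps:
A = -15 (A = -7 - 8 = -15)
c(a, r) = -5 + r
-464/(c(A, m(1, -1)) - 6) = -464/((-5 - 5/(-1)) - 6) = -464/((-5 - 5*(-1)) - 6) = -464/((-5 + 5) - 6) = -464/(0 - 6) = -464/(-6) = -464*(-⅙) = 232/3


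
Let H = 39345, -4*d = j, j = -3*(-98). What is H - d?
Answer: 78837/2 ≈ 39419.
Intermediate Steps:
j = 294
d = -147/2 (d = -¼*294 = -147/2 ≈ -73.500)
H - d = 39345 - 1*(-147/2) = 39345 + 147/2 = 78837/2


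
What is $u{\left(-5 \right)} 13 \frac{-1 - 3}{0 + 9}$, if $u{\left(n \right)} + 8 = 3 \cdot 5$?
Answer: $- \frac{364}{9} \approx -40.444$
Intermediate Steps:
$u{\left(n \right)} = 7$ ($u{\left(n \right)} = -8 + 3 \cdot 5 = -8 + 15 = 7$)
$u{\left(-5 \right)} 13 \frac{-1 - 3}{0 + 9} = 7 \cdot 13 \frac{-1 - 3}{0 + 9} = 91 \left(- \frac{4}{9}\right) = - \frac{364}{9}$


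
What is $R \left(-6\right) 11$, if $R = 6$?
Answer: $-396$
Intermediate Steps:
$R \left(-6\right) 11 = 6 \left(-6\right) 11 = \left(-36\right) 11 = -396$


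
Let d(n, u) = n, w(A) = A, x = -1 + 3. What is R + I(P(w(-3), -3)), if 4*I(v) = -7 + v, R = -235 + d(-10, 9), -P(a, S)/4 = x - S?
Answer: -1007/4 ≈ -251.75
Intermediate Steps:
x = 2
P(a, S) = -8 + 4*S (P(a, S) = -4*(2 - S) = -8 + 4*S)
R = -245 (R = -235 - 10 = -245)
I(v) = -7/4 + v/4 (I(v) = (-7 + v)/4 = -7/4 + v/4)
R + I(P(w(-3), -3)) = -245 + (-7/4 + (-8 + 4*(-3))/4) = -245 + (-7/4 + (-8 - 12)/4) = -245 + (-7/4 + (¼)*(-20)) = -245 + (-7/4 - 5) = -245 - 27/4 = -1007/4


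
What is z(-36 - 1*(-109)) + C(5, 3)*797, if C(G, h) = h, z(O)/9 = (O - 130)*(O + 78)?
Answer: -75072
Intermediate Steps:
z(O) = 9*(-130 + O)*(78 + O) (z(O) = 9*((O - 130)*(O + 78)) = 9*((-130 + O)*(78 + O)) = 9*(-130 + O)*(78 + O))
z(-36 - 1*(-109)) + C(5, 3)*797 = (-91260 - 468*(-36 - 1*(-109)) + 9*(-36 - 1*(-109))²) + 3*797 = (-91260 - 468*(-36 + 109) + 9*(-36 + 109)²) + 2391 = (-91260 - 468*73 + 9*73²) + 2391 = (-91260 - 34164 + 9*5329) + 2391 = (-91260 - 34164 + 47961) + 2391 = -77463 + 2391 = -75072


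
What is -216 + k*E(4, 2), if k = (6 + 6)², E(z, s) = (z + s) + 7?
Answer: 1656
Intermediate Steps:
E(z, s) = 7 + s + z (E(z, s) = (s + z) + 7 = 7 + s + z)
k = 144 (k = 12² = 144)
-216 + k*E(4, 2) = -216 + 144*(7 + 2 + 4) = -216 + 144*13 = -216 + 1872 = 1656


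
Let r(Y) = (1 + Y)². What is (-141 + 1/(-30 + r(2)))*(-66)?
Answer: 65164/7 ≈ 9309.1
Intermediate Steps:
(-141 + 1/(-30 + r(2)))*(-66) = (-141 + 1/(-30 + (1 + 2)²))*(-66) = (-141 + 1/(-30 + 3²))*(-66) = (-141 + 1/(-30 + 9))*(-66) = (-141 + 1/(-21))*(-66) = (-141 - 1/21)*(-66) = -2962/21*(-66) = 65164/7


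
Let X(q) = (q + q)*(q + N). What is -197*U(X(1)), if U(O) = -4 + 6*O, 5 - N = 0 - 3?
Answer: -20488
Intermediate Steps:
N = 8 (N = 5 - (0 - 3) = 5 - 1*(-3) = 5 + 3 = 8)
X(q) = 2*q*(8 + q) (X(q) = (q + q)*(q + 8) = (2*q)*(8 + q) = 2*q*(8 + q))
-197*U(X(1)) = -197*(-4 + 6*(2*1*(8 + 1))) = -197*(-4 + 6*(2*1*9)) = -197*(-4 + 6*18) = -197*(-4 + 108) = -197*104 = -20488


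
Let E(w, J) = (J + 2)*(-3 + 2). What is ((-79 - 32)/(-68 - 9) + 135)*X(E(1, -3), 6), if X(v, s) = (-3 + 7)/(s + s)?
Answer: 3502/77 ≈ 45.481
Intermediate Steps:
E(w, J) = -2 - J (E(w, J) = (2 + J)*(-1) = -2 - J)
X(v, s) = 2/s (X(v, s) = 4/((2*s)) = 4*(1/(2*s)) = 2/s)
((-79 - 32)/(-68 - 9) + 135)*X(E(1, -3), 6) = ((-79 - 32)/(-68 - 9) + 135)*(2/6) = (-111/(-77) + 135)*(2*(⅙)) = (-111*(-1/77) + 135)*(⅓) = (111/77 + 135)*(⅓) = (10506/77)*(⅓) = 3502/77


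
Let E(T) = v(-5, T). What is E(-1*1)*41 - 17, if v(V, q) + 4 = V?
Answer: -386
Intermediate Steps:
v(V, q) = -4 + V
E(T) = -9 (E(T) = -4 - 5 = -9)
E(-1*1)*41 - 17 = -9*41 - 17 = -369 - 17 = -386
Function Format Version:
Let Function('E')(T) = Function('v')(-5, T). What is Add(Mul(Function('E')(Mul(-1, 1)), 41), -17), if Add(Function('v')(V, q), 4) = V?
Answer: -386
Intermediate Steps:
Function('v')(V, q) = Add(-4, V)
Function('E')(T) = -9 (Function('E')(T) = Add(-4, -5) = -9)
Add(Mul(Function('E')(Mul(-1, 1)), 41), -17) = Add(Mul(-9, 41), -17) = Add(-369, -17) = -386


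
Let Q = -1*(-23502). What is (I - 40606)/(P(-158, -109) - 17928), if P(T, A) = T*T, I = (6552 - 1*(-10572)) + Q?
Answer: 5/1759 ≈ 0.0028425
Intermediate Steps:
Q = 23502
I = 40626 (I = (6552 - 1*(-10572)) + 23502 = (6552 + 10572) + 23502 = 17124 + 23502 = 40626)
P(T, A) = T**2
(I - 40606)/(P(-158, -109) - 17928) = (40626 - 40606)/((-158)**2 - 17928) = 20/(24964 - 17928) = 20/7036 = 20*(1/7036) = 5/1759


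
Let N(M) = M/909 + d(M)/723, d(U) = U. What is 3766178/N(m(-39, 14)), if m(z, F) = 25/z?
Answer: -16088530541499/6800 ≈ -2.3660e+9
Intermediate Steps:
N(M) = 544*M/219069 (N(M) = M/909 + M/723 = 544*M/219069)
3766178/N(m(-39, 14)) = 3766178/((544*(25/(-39))/219069)) = 3766178/((544*(25*(-1/39))/219069)) = 3766178/(((544/219069)*(-25/39))) = 3766178/(-13600/8543691) = 3766178*(-8543691/13600) = -16088530541499/6800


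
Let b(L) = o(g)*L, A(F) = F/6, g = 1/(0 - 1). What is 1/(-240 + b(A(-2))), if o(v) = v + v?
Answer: -3/718 ≈ -0.0041783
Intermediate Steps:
g = -1 (g = 1/(-1) = -1)
A(F) = F/6 (A(F) = F*(⅙) = F/6)
o(v) = 2*v
b(L) = -2*L (b(L) = (2*(-1))*L = -2*L)
1/(-240 + b(A(-2))) = 1/(-240 - (-2)/3) = 1/(-240 - 2*(-⅓)) = 1/(-240 + ⅔) = 1/(-718/3) = -3/718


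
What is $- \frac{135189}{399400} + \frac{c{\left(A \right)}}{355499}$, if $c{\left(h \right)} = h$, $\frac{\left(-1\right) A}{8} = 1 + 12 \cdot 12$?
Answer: $- \frac{48522858311}{141986300600} \approx -0.34174$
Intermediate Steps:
$A = -1160$ ($A = - 8 \left(1 + 12 \cdot 12\right) = - 8 \left(1 + 144\right) = \left(-8\right) 145 = -1160$)
$- \frac{135189}{399400} + \frac{c{\left(A \right)}}{355499} = - \frac{135189}{399400} - \frac{1160}{355499} = - \frac{48522858311}{141986300600}$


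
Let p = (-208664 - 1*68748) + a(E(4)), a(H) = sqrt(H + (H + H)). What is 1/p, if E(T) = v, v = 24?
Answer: -69353/19239354418 - 3*sqrt(2)/38478708836 ≈ -3.6049e-6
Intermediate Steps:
E(T) = 24
a(H) = sqrt(3)*sqrt(H) (a(H) = sqrt(H + 2*H) = sqrt(3*H) = sqrt(3)*sqrt(H))
p = -277412 + 6*sqrt(2) (p = (-208664 - 1*68748) + sqrt(3)*sqrt(24) = (-208664 - 68748) + sqrt(3)*(2*sqrt(6)) = -277412 + 6*sqrt(2) ≈ -2.7740e+5)
1/p = 1/(-277412 + 6*sqrt(2))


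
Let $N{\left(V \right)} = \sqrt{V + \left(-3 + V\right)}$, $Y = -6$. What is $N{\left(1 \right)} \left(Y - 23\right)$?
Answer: $- 29 i \approx - 29.0 i$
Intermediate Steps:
$N{\left(V \right)} = \sqrt{-3 + 2 V}$
$N{\left(1 \right)} \left(Y - 23\right) = \sqrt{-3 + 2 \cdot 1} \left(-6 - 23\right) = \sqrt{-3 + 2} \left(-29\right) = \sqrt{-1} \left(-29\right) = i \left(-29\right) = - 29 i$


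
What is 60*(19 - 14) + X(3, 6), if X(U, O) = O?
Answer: 306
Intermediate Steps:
60*(19 - 14) + X(3, 6) = 60*(19 - 14) + 6 = 60*5 + 6 = 300 + 6 = 306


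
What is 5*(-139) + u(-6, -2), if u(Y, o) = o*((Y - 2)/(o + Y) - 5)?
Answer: -687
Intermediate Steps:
u(Y, o) = o*(-5 + (-2 + Y)/(Y + o)) (u(Y, o) = o*((-2 + Y)/(Y + o) - 5) = o*(-5 + (-2 + Y)/(Y + o)))
5*(-139) + u(-6, -2) = 5*(-139) - 1*(-2)*(2 + 4*(-6) + 5*(-2))/(-6 - 2) = -695 - 1*(-2)*(2 - 24 - 10)/(-8) = -695 - 1*(-2)*(-⅛)*(-32) = -695 + 8 = -687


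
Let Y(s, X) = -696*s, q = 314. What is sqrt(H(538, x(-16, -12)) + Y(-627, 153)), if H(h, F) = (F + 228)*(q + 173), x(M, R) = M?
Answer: 2*sqrt(134909) ≈ 734.60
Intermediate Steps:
H(h, F) = 111036 + 487*F (H(h, F) = (F + 228)*(314 + 173) = (228 + F)*487 = 111036 + 487*F)
sqrt(H(538, x(-16, -12)) + Y(-627, 153)) = sqrt((111036 + 487*(-16)) - 696*(-627)) = sqrt((111036 - 7792) + 436392) = sqrt(103244 + 436392) = sqrt(539636) = 2*sqrt(134909)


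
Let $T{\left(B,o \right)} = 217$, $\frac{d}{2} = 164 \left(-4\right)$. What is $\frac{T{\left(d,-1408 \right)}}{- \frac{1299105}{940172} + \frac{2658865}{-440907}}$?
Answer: $- \frac{89952666272868}{3072574913015} \approx -29.276$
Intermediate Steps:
$d = -1312$ ($d = 2 \cdot 164 \left(-4\right) = 2 \left(-656\right) = -1312$)
$\frac{T{\left(d,-1408 \right)}}{- \frac{1299105}{940172} + \frac{2658865}{-440907}} = \frac{217}{- \frac{1299105}{940172} + \frac{2658865}{-440907}} = \frac{217}{\left(-1299105\right) \frac{1}{940172} + 2658865 \left(- \frac{1}{440907}\right)} = \frac{217}{- \frac{1299105}{940172} - \frac{2658865}{440907}} = \frac{217}{- \frac{3072574913015}{414528416004}} = 217 \left(- \frac{414528416004}{3072574913015}\right) = - \frac{89952666272868}{3072574913015}$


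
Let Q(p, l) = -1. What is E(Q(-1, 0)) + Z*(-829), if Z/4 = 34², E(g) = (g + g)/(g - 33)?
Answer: -65166031/17 ≈ -3.8333e+6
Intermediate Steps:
E(g) = 2*g/(-33 + g) (E(g) = (2*g)/(-33 + g) = 2*g/(-33 + g))
Z = 4624 (Z = 4*34² = 4*1156 = 4624)
E(Q(-1, 0)) + Z*(-829) = 2*(-1)/(-33 - 1) + 4624*(-829) = 2*(-1)/(-34) - 3833296 = 2*(-1)*(-1/34) - 3833296 = 1/17 - 3833296 = -65166031/17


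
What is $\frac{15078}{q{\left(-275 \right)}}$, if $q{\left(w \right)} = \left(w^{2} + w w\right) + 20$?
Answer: $\frac{1077}{10805} \approx 0.099676$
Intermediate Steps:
$q{\left(w \right)} = 20 + 2 w^{2}$ ($q{\left(w \right)} = \left(w^{2} + w^{2}\right) + 20 = 2 w^{2} + 20 = 20 + 2 w^{2}$)
$\frac{15078}{q{\left(-275 \right)}} = \frac{15078}{20 + 2 \left(-275\right)^{2}} = \frac{15078}{20 + 2 \cdot 75625} = \frac{15078}{20 + 151250} = \frac{15078}{151270} = 15078 \cdot \frac{1}{151270} = \frac{1077}{10805}$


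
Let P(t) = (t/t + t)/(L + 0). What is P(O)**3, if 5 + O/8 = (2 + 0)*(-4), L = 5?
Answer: -1092727/125 ≈ -8741.8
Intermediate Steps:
O = -104 (O = -40 + 8*((2 + 0)*(-4)) = -40 + 8*(2*(-4)) = -40 + 8*(-8) = -40 - 64 = -104)
P(t) = 1/5 + t/5 (P(t) = (t/t + t)/(5 + 0) = (1 + t)/5 = (1 + t)*(1/5) = 1/5 + t/5)
P(O)**3 = (1/5 + (1/5)*(-104))**3 = (1/5 - 104/5)**3 = (-103/5)**3 = -1092727/125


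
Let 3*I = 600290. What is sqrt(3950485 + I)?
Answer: sqrt(37355235)/3 ≈ 2037.3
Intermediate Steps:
I = 600290/3 (I = (1/3)*600290 = 600290/3 ≈ 2.0010e+5)
sqrt(3950485 + I) = sqrt(3950485 + 600290/3) = sqrt(12451745/3) = sqrt(37355235)/3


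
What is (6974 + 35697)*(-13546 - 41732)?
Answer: -2358767538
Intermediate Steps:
(6974 + 35697)*(-13546 - 41732) = 42671*(-55278) = -2358767538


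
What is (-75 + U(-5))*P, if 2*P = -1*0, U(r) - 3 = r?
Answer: 0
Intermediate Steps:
U(r) = 3 + r
P = 0 (P = (-1*0)/2 = (½)*0 = 0)
(-75 + U(-5))*P = (-75 + (3 - 5))*0 = (-75 - 2)*0 = -77*0 = 0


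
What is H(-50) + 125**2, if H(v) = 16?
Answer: 15641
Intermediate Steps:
H(-50) + 125**2 = 16 + 125**2 = 16 + 15625 = 15641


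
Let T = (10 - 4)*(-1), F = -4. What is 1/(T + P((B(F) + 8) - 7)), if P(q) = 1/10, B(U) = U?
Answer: -10/59 ≈ -0.16949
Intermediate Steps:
T = -6 (T = 6*(-1) = -6)
P(q) = 1/10
1/(T + P((B(F) + 8) - 7)) = 1/(-6 + 1/10) = 1/(-59/10) = -10/59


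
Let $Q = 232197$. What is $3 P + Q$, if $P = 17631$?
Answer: $285090$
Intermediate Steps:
$3 P + Q = 3 \cdot 17631 + 232197 = 52893 + 232197 = 285090$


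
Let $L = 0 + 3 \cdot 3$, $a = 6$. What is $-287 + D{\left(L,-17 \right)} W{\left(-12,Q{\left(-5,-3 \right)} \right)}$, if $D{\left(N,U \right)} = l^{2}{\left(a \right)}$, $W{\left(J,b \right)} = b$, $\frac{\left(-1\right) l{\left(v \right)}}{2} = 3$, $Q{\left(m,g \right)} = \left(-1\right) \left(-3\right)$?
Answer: $-179$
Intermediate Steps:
$Q{\left(m,g \right)} = 3$
$l{\left(v \right)} = -6$ ($l{\left(v \right)} = \left(-2\right) 3 = -6$)
$L = 9$ ($L = 0 + 9 = 9$)
$D{\left(N,U \right)} = 36$ ($D{\left(N,U \right)} = \left(-6\right)^{2} = 36$)
$-287 + D{\left(L,-17 \right)} W{\left(-12,Q{\left(-5,-3 \right)} \right)} = -287 + 36 \cdot 3 = -287 + 108 = -179$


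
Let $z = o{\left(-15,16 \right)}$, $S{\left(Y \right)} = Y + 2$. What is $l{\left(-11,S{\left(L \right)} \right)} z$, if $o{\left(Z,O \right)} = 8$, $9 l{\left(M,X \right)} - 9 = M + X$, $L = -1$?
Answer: $- \frac{8}{9} \approx -0.88889$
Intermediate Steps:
$S{\left(Y \right)} = 2 + Y$
$l{\left(M,X \right)} = 1 + \frac{M}{9} + \frac{X}{9}$ ($l{\left(M,X \right)} = 1 + \frac{M + X}{9} = 1 + \left(\frac{M}{9} + \frac{X}{9}\right) = 1 + \frac{M}{9} + \frac{X}{9}$)
$z = 8$
$l{\left(-11,S{\left(L \right)} \right)} z = \left(1 + \frac{1}{9} \left(-11\right) + \frac{2 - 1}{9}\right) 8 = \left(1 - \frac{11}{9} + \frac{1}{9} \cdot 1\right) 8 = \left(1 - \frac{11}{9} + \frac{1}{9}\right) 8 = \left(- \frac{1}{9}\right) 8 = - \frac{8}{9}$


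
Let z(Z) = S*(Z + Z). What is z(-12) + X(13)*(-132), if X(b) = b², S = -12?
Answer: -22020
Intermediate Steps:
z(Z) = -24*Z (z(Z) = -12*(Z + Z) = -24*Z)
z(-12) + X(13)*(-132) = -24*(-12) + 13²*(-132) = 288 + 169*(-132) = 288 - 22308 = -22020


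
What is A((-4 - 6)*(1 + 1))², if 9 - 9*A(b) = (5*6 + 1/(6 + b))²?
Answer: 30205397209/3111696 ≈ 9707.0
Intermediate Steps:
A(b) = 1 - (30 + 1/(6 + b))²/9 (A(b) = 1 - (5*6 + 1/(6 + b))²/9 = 1 - (30 + 1/(6 + b))²/9)
A((-4 - 6)*(1 + 1))² = (1 - (181 + 30*((-4 - 6)*(1 + 1)))²/(9*(6 + (-4 - 6)*(1 + 1))²))² = (1 - (181 + 30*(-10*2))²/(9*(6 - 10*2)²))² = (1 - (181 + 30*(-20))²/(9*(6 - 20)²))² = (1 - ⅑*(181 - 600)²/(-14)²)² = (1 - ⅑*1/196*(-419)²)² = (1 - ⅑*1/196*175561)² = (1 - 175561/1764)² = (-173797/1764)² = 30205397209/3111696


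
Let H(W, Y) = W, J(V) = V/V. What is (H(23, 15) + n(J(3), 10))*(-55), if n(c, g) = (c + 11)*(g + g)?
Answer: -14465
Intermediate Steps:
J(V) = 1
n(c, g) = 2*g*(11 + c) (n(c, g) = (11 + c)*(2*g) = 2*g*(11 + c))
(H(23, 15) + n(J(3), 10))*(-55) = (23 + 2*10*(11 + 1))*(-55) = (23 + 2*10*12)*(-55) = (23 + 240)*(-55) = 263*(-55) = -14465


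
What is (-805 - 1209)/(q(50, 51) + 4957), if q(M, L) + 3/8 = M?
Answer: -16112/40053 ≈ -0.40227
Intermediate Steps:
q(M, L) = -3/8 + M
(-805 - 1209)/(q(50, 51) + 4957) = (-805 - 1209)/((-3/8 + 50) + 4957) = -2014/(397/8 + 4957) = -2014/40053/8 = -2014*8/40053 = -16112/40053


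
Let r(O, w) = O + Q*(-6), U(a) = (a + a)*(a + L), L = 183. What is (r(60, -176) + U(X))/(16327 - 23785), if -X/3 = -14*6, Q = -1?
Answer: -36551/1243 ≈ -29.405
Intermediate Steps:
X = 252 (X = -(-42)*6 = -3*(-84) = 252)
U(a) = 2*a*(183 + a) (U(a) = (a + a)*(a + 183) = (2*a)*(183 + a) = 2*a*(183 + a))
r(O, w) = 6 + O (r(O, w) = O - 1*(-6) = O + 6 = 6 + O)
(r(60, -176) + U(X))/(16327 - 23785) = ((6 + 60) + 2*252*(183 + 252))/(16327 - 23785) = (66 + 2*252*435)/(-7458) = (66 + 219240)*(-1/7458) = 219306*(-1/7458) = -36551/1243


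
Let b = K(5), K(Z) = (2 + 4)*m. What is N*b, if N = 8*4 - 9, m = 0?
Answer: 0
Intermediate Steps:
N = 23 (N = 32 - 9 = 23)
K(Z) = 0 (K(Z) = (2 + 4)*0 = 6*0 = 0)
b = 0
N*b = 23*0 = 0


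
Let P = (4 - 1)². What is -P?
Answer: -9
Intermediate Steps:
P = 9 (P = 3² = 9)
-P = -1*9 = -9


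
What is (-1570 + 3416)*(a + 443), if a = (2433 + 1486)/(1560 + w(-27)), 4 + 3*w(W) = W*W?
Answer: 4441793512/5405 ≈ 8.2179e+5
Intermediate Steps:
w(W) = -4/3 + W²/3 (w(W) = -4/3 + (W*W)/3 = -4/3 + W²/3)
a = 11757/5405 (a = (2433 + 1486)/(1560 + (-4/3 + (⅓)*(-27)²)) = 3919/(1560 + (-4/3 + (⅓)*729)) = 3919/(1560 + (-4/3 + 243)) = 3919/(1560 + 725/3) = 3919/(5405/3) = 3919*(3/5405) = 11757/5405 ≈ 2.1752)
(-1570 + 3416)*(a + 443) = (-1570 + 3416)*(11757/5405 + 443) = 1846*(2406172/5405) = 4441793512/5405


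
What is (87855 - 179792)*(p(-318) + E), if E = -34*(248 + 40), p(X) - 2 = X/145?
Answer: 130538404316/145 ≈ 9.0026e+8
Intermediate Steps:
p(X) = 2 + X/145
E = -9792 (E = -34*288 = -9792)
(87855 - 179792)*(p(-318) + E) = (87855 - 179792)*((2 + (1/145)*(-318)) - 9792) = -91937*((2 - 318/145) - 9792) = -91937*(-28/145 - 9792) = -91937*(-1419868/145) = 130538404316/145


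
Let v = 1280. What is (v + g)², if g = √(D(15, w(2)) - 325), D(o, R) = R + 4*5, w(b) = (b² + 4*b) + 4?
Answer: 1638111 + 43520*I ≈ 1.6381e+6 + 43520.0*I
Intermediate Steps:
w(b) = 4 + b² + 4*b
D(o, R) = 20 + R (D(o, R) = R + 20 = 20 + R)
g = 17*I (g = √((20 + (4 + 2² + 4*2)) - 325) = √((20 + (4 + 4 + 8)) - 325) = √((20 + 16) - 325) = √(36 - 325) = √(-289) = 17*I ≈ 17.0*I)
(v + g)² = (1280 + 17*I)²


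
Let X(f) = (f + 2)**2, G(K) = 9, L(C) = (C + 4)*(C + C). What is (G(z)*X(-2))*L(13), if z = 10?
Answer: 0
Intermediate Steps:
L(C) = 2*C*(4 + C) (L(C) = (4 + C)*(2*C) = 2*C*(4 + C))
X(f) = (2 + f)**2
(G(z)*X(-2))*L(13) = (9*(2 - 2)**2)*(2*13*(4 + 13)) = (9*0**2)*(2*13*17) = (9*0)*442 = 0*442 = 0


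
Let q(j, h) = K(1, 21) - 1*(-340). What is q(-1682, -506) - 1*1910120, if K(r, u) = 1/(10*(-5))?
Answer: -95489001/50 ≈ -1.9098e+6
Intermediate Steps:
K(r, u) = -1/50 (K(r, u) = 1/(-50) = -1/50)
q(j, h) = 16999/50 (q(j, h) = -1/50 - 1*(-340) = -1/50 + 340 = 16999/50)
q(-1682, -506) - 1*1910120 = 16999/50 - 1*1910120 = 16999/50 - 1910120 = -95489001/50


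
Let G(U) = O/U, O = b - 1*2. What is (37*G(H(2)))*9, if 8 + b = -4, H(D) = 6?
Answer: -777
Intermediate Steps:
b = -12 (b = -8 - 4 = -12)
O = -14 (O = -12 - 1*2 = -12 - 2 = -14)
G(U) = -14/U
(37*G(H(2)))*9 = (37*(-14/6))*9 = (37*(-14*⅙))*9 = (37*(-7/3))*9 = -259/3*9 = -777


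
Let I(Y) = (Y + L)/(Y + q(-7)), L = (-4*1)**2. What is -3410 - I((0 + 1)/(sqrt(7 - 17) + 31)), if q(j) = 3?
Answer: (-10246*sqrt(10) + 321037*I)/(-94*I + 3*sqrt(10)) ≈ -3415.3 - 0.0046055*I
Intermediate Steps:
L = 16 (L = (-4)**2 = 16)
I(Y) = (16 + Y)/(3 + Y) (I(Y) = (Y + 16)/(Y + 3) = (16 + Y)/(3 + Y))
-3410 - I((0 + 1)/(sqrt(7 - 17) + 31)) = -3410 - (16 + (0 + 1)/(sqrt(7 - 17) + 31))/(3 + (0 + 1)/(sqrt(7 - 17) + 31)) = -3410 - (16 + 1/(sqrt(-10) + 31))/(3 + 1/(sqrt(-10) + 31)) = -3410 - (16 + 1/(I*sqrt(10) + 31))/(3 + 1/(I*sqrt(10) + 31)) = -3410 - (16 + 1/(31 + I*sqrt(10)))/(3 + 1/(31 + I*sqrt(10)))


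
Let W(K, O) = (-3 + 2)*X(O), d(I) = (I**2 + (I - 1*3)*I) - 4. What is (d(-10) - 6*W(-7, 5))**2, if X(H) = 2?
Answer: 56644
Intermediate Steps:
d(I) = -4 + I**2 + I*(-3 + I) (d(I) = (I**2 + (I - 3)*I) - 4 = (I**2 + (-3 + I)*I) - 4 = (I**2 + I*(-3 + I)) - 4 = -4 + I**2 + I*(-3 + I))
W(K, O) = -2 (W(K, O) = (-3 + 2)*2 = -1*2 = -2)
(d(-10) - 6*W(-7, 5))**2 = ((-4 - 3*(-10) + 2*(-10)**2) - 6*(-2))**2 = ((-4 + 30 + 2*100) - 1*(-12))**2 = ((-4 + 30 + 200) + 12)**2 = (226 + 12)**2 = 238**2 = 56644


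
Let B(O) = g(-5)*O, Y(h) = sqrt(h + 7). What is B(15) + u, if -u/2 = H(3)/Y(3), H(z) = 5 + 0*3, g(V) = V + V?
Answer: -150 - sqrt(10) ≈ -153.16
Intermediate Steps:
Y(h) = sqrt(7 + h)
g(V) = 2*V
B(O) = -10*O (B(O) = (2*(-5))*O = -10*O)
H(z) = 5 (H(z) = 5 + 0 = 5)
u = -sqrt(10) (u = -10/(sqrt(7 + 3)) = -10/(sqrt(10)) = -10*sqrt(10)/10 = -sqrt(10) ≈ -3.1623)
B(15) + u = -10*15 - sqrt(10) = -150 - sqrt(10)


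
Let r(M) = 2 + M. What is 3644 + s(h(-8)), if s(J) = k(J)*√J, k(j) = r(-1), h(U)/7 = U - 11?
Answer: 3644 + I*√133 ≈ 3644.0 + 11.533*I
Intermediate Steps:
h(U) = -77 + 7*U (h(U) = 7*(U - 11) = 7*(-11 + U) = -77 + 7*U)
k(j) = 1 (k(j) = 2 - 1 = 1)
s(J) = √J (s(J) = 1*√J = √J)
3644 + s(h(-8)) = 3644 + √(-77 + 7*(-8)) = 3644 + √(-77 - 56) = 3644 + √(-133) = 3644 + I*√133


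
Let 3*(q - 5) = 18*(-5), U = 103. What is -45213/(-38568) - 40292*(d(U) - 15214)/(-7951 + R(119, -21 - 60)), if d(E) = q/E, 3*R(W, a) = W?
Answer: -1217578421269805/15713901656 ≈ -77484.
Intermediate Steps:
R(W, a) = W/3
q = -25 (q = 5 + (18*(-5))/3 = 5 + (1/3)*(-90) = 5 - 30 = -25)
d(E) = -25/E
-45213/(-38568) - 40292*(d(U) - 15214)/(-7951 + R(119, -21 - 60)) = -45213/(-38568) - 40292*(-25/103 - 15214)/(-7951 + (1/3)*119) = -45213*(-1/38568) - 40292*(-25*1/103 - 15214)/(-7951 + 119/3) = 15071/12856 - 40292/((-23734/(3*(-25/103 - 15214)))) = 15071/12856 - 40292/((-23734/(3*(-1567067/103)))) = 15071/12856 - 40292/((-23734/3*(-103/1567067))) = 15071/12856 - 40292/2444602/4701201 = 15071/12856 - 40292*4701201/2444602 = 15071/12856 - 94710395346/1222301 = -1217578421269805/15713901656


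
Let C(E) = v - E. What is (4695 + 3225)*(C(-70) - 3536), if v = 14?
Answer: -27339840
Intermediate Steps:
C(E) = 14 - E
(4695 + 3225)*(C(-70) - 3536) = (4695 + 3225)*((14 - 1*(-70)) - 3536) = 7920*((14 + 70) - 3536) = 7920*(84 - 3536) = 7920*(-3452) = -27339840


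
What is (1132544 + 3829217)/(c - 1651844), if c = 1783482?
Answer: 4961761/131638 ≈ 37.692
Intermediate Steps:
(1132544 + 3829217)/(c - 1651844) = (1132544 + 3829217)/(1783482 - 1651844) = 4961761/131638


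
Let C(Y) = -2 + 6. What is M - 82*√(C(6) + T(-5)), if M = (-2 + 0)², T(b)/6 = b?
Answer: 4 - 82*I*√26 ≈ 4.0 - 418.12*I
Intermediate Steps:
T(b) = 6*b
C(Y) = 4
M = 4 (M = (-2)² = 4)
M - 82*√(C(6) + T(-5)) = 4 - 82*√(4 + 6*(-5)) = 4 - 82*√(4 - 30) = 4 - 82*I*√26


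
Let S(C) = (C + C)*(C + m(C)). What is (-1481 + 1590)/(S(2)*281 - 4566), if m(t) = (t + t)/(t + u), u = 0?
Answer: -109/70 ≈ -1.5571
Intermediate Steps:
m(t) = 2 (m(t) = (t + t)/(t + 0) = (2*t)/t = 2)
S(C) = 2*C*(2 + C) (S(C) = (C + C)*(C + 2) = (2*C)*(2 + C) = 2*C*(2 + C))
(-1481 + 1590)/(S(2)*281 - 4566) = (-1481 + 1590)/((2*2*(2 + 2))*281 - 4566) = 109/((2*2*4)*281 - 4566) = 109/(16*281 - 4566) = 109/(4496 - 4566) = 109/(-70) = 109*(-1/70) = -109/70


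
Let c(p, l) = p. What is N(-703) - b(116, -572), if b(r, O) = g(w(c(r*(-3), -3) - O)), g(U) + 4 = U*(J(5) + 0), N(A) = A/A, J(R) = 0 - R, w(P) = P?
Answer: 1125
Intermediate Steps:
J(R) = -R
N(A) = 1
g(U) = -4 - 5*U (g(U) = -4 + U*(-1*5 + 0) = -4 + U*(-5 + 0) = -4 + U*(-5) = -4 - 5*U)
b(r, O) = -4 + 5*O + 15*r (b(r, O) = -4 - 5*(r*(-3) - O) = -4 - 5*(-3*r - O) = -4 - 5*(-O - 3*r) = -4 + (5*O + 15*r) = -4 + 5*O + 15*r)
N(-703) - b(116, -572) = 1 - (-4 + 5*(-572) + 15*116) = 1 - (-4 - 2860 + 1740) = 1 - 1*(-1124) = 1 + 1124 = 1125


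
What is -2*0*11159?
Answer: 0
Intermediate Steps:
-2*0*11159 = 0*11159 = 0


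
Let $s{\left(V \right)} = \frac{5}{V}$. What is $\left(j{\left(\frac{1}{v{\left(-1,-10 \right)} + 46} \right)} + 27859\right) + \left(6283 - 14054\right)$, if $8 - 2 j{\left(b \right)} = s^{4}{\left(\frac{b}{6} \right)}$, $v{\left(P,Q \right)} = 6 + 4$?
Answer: $-3982970859908$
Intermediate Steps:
$v{\left(P,Q \right)} = 10$
$j{\left(b \right)} = 4 - \frac{405000}{b^{4}}$ ($j{\left(b \right)} = 4 - \frac{\left(\frac{5}{b \frac{1}{6}}\right)^{4}}{2} = 4 - \frac{\left(\frac{5}{\frac{1}{6} b}\right)^{4}}{2} = 4 - \frac{\left(5 \frac{6}{b}\right)^{4}}{2} = 4 - \frac{\left(\frac{30}{b}\right)^{4}}{2} = 4 - \frac{810000 \frac{1}{b^{4}}}{2} = 4 - \frac{405000}{b^{4}}$)
$\left(j{\left(\frac{1}{v{\left(-1,-10 \right)} + 46} \right)} + 27859\right) + \left(6283 - 14054\right) = \left(\left(4 - \frac{405000}{\frac{1}{\left(10 + 46\right)^{4}}}\right) + 27859\right) + \left(6283 - 14054\right) = \left(\left(4 - \frac{405000}{\frac{1}{9834496}}\right) + 27859\right) - 7771 = \left(\left(4 - 405000 \frac{1}{(\frac{1}{56})^{4}}\right) + 27859\right) - 7771 = \left(\left(4 - 3982970880000\right) + 27859\right) - 7771 = \left(-3982970879996 + 27859\right) - 7771 = -3982970852137 - 7771 = -3982970859908$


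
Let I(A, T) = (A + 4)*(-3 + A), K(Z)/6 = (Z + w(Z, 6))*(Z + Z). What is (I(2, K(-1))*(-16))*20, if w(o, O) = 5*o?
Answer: 1920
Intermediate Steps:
K(Z) = 72*Z**2 (K(Z) = 6*((Z + 5*Z)*(Z + Z)) = 6*((6*Z)*(2*Z)) = 6*(12*Z**2) = 72*Z**2)
I(A, T) = (-3 + A)*(4 + A) (I(A, T) = (4 + A)*(-3 + A) = (-3 + A)*(4 + A))
(I(2, K(-1))*(-16))*20 = ((-12 + 2 + 2**2)*(-16))*20 = ((-12 + 2 + 4)*(-16))*20 = -6*(-16)*20 = 96*20 = 1920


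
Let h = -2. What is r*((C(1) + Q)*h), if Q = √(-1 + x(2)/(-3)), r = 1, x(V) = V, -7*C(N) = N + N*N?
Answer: 4/7 - 2*I*√15/3 ≈ 0.57143 - 2.582*I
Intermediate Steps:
C(N) = -N/7 - N²/7 (C(N) = -(N + N*N)/7 = -(N + N²)/7 = -N/7 - N²/7)
Q = I*√15/3 (Q = √(-1 + 2/(-3)) = √(-1 + 2*(-⅓)) = √(-1 - ⅔) = √(-5/3) = I*√15/3 ≈ 1.291*I)
r*((C(1) + Q)*h) = 1*((-⅐*1*(1 + 1) + I*√15/3)*(-2)) = 1*((-⅐*1*2 + I*√15/3)*(-2)) = 1*((-2/7 + I*√15/3)*(-2)) = 1*(4/7 - 2*I*√15/3) = 4/7 - 2*I*√15/3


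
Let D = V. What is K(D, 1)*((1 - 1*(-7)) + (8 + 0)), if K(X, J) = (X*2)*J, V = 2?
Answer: 64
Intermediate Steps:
D = 2
K(X, J) = 2*J*X (K(X, J) = (2*X)*J = 2*J*X)
K(D, 1)*((1 - 1*(-7)) + (8 + 0)) = (2*1*2)*((1 - 1*(-7)) + (8 + 0)) = 4*((1 + 7) + 8) = 4*(8 + 8) = 4*16 = 64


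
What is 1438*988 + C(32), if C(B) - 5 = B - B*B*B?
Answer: 1388013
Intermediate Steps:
C(B) = 5 + B - B³ (C(B) = 5 + (B - B*B*B) = 5 + (B - B²*B) = 5 + (B - B³) = 5 + B - B³)
1438*988 + C(32) = 1438*988 + (5 + 32 - 1*32³) = 1420744 + (5 + 32 - 1*32768) = 1420744 + (5 + 32 - 32768) = 1420744 - 32731 = 1388013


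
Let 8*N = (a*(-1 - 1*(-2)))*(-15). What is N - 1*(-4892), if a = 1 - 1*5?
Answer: 9799/2 ≈ 4899.5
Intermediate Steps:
a = -4 (a = 1 - 5 = -4)
N = 15/2 (N = (-4*(-1 - 1*(-2))*(-15))/8 = (-4*(-1 + 2)*(-15))/8 = (-4*1*(-15))/8 = (-4*(-15))/8 = (⅛)*60 = 15/2 ≈ 7.5000)
N - 1*(-4892) = 15/2 - 1*(-4892) = 15/2 + 4892 = 9799/2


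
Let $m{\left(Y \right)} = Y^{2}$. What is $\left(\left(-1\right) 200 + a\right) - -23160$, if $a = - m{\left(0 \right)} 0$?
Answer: $22960$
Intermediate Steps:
$a = 0$ ($a = - 0^{2} \cdot 0 = \left(-1\right) 0 \cdot 0 = 0 \cdot 0 = 0$)
$\left(\left(-1\right) 200 + a\right) - -23160 = \left(\left(-1\right) 200 + 0\right) - -23160 = \left(-200 + 0\right) + 23160 = -200 + 23160 = 22960$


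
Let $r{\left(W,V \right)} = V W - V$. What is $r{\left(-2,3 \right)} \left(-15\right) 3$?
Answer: $405$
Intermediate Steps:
$r{\left(W,V \right)} = - V + V W$
$r{\left(-2,3 \right)} \left(-15\right) 3 = 3 \left(-1 - 2\right) \left(-15\right) 3 = 3 \left(-3\right) \left(-15\right) 3 = \left(-9\right) \left(-15\right) 3 = 135 \cdot 3 = 405$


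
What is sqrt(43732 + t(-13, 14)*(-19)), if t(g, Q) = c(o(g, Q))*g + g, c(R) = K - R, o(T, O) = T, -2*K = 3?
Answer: 49*sqrt(78)/2 ≈ 216.38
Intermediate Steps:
K = -3/2 (K = -1/2*3 = -3/2 ≈ -1.5000)
c(R) = -3/2 - R
t(g, Q) = g + g*(-3/2 - g) (t(g, Q) = (-3/2 - g)*g + g = g*(-3/2 - g) + g = g + g*(-3/2 - g))
sqrt(43732 + t(-13, 14)*(-19)) = sqrt(43732 - 1*(-13)*(1/2 - 13)*(-19)) = sqrt(43732 - 1*(-13)*(-25/2)*(-19)) = sqrt(43732 - 325/2*(-19)) = sqrt(43732 + 6175/2) = sqrt(93639/2) = 49*sqrt(78)/2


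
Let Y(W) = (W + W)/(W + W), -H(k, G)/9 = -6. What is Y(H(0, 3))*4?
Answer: 4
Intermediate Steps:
H(k, G) = 54 (H(k, G) = -9*(-6) = 54)
Y(W) = 1 (Y(W) = (2*W)/((2*W)) = (2*W)*(1/(2*W)) = 1)
Y(H(0, 3))*4 = 1*4 = 4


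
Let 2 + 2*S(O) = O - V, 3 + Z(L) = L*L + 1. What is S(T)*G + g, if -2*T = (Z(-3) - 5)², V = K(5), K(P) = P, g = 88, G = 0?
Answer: 88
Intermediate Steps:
Z(L) = -2 + L² (Z(L) = -3 + (L*L + 1) = -3 + (L² + 1) = -3 + (1 + L²) = -2 + L²)
V = 5
T = -2 (T = -((-2 + (-3)²) - 5)²/2 = -((-2 + 9) - 5)²/2 = -(7 - 5)²/2 = -½*2² = -½*4 = -2)
S(O) = -7/2 + O/2 (S(O) = -1 + (O - 1*5)/2 = -1 + (O - 5)/2 = -1 + (-5 + O)/2 = -1 + (-5/2 + O/2) = -7/2 + O/2)
S(T)*G + g = (-7/2 + (½)*(-2))*0 + 88 = (-7/2 - 1)*0 + 88 = -9/2*0 + 88 = 0 + 88 = 88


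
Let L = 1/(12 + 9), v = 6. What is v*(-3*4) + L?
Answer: -1511/21 ≈ -71.952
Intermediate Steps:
L = 1/21 ≈ 0.047619
v*(-3*4) + L = 6*(-3*4) + 1/21 = 6*(-12) + 1/21 = -72 + 1/21 = -1511/21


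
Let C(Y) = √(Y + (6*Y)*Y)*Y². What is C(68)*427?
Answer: 3948896*√6953 ≈ 3.2928e+8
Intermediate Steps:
C(Y) = Y²*√(Y + 6*Y²) (C(Y) = √(Y + 6*Y²)*Y² = Y²*√(Y + 6*Y²))
C(68)*427 = (68²*√(68*(1 + 6*68)))*427 = (4624*√(68*(1 + 408)))*427 = (4624*√(68*409))*427 = (4624*√27812)*427 = (4624*(2*√6953))*427 = (9248*√6953)*427 = 3948896*√6953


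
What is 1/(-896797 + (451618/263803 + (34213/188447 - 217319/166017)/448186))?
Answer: -1849480729222541996721/1658605603307522213893048469 ≈ -1.1151e-6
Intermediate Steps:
1/(-896797 + (451618/263803 + (34213/188447 - 217319/166017)/448186)) = 1/(-896797 + (451618*(1/263803) + (34213*(1/188447) - 217319*1/166017)*(1/448186))) = 1/(-896797 + (451618/263803 + (34213/188447 - 217319/166017)*(1/448186))) = 1/(-896797 + (451618/263803 - 35273173972/31285405599*1/448186)) = 1/(-896797 + (451618/263803 - 17636586986/7010840396896707)) = 1/(-896797 + 3166217065781140354168/1849480729222541996721) = 1/(-1658605603307522213893048469/1849480729222541996721) = -1849480729222541996721/1658605603307522213893048469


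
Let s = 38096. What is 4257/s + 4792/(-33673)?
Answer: -39210071/1282806608 ≈ -0.030566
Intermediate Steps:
4257/s + 4792/(-33673) = 4257/38096 + 4792/(-33673) = 4257*(1/38096) + 4792*(-1/33673) = 4257/38096 - 4792/33673 = -39210071/1282806608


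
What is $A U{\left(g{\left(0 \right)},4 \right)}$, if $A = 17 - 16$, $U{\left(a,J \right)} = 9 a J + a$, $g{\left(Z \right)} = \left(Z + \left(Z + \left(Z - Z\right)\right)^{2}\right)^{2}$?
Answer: $0$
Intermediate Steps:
$g{\left(Z \right)} = \left(Z + Z^{2}\right)^{2}$ ($g{\left(Z \right)} = \left(Z + \left(Z + 0\right)^{2}\right)^{2} = \left(Z + Z^{2}\right)^{2}$)
$U{\left(a,J \right)} = a + 9 J a$ ($U{\left(a,J \right)} = 9 J a + a = a + 9 J a$)
$A = 1$
$A U{\left(g{\left(0 \right)},4 \right)} = 1 \cdot 0^{2} \left(1 + 0\right)^{2} \left(1 + 9 \cdot 4\right) = 1 \cdot 0 \cdot 1^{2} \left(1 + 36\right) = 1 \cdot 0 \cdot 1 \cdot 37 = 1 \cdot 0 \cdot 37 = 1 \cdot 0 = 0$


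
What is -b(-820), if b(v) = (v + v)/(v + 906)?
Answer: 820/43 ≈ 19.070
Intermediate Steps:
b(v) = 2*v/(906 + v) (b(v) = (2*v)/(906 + v) = 2*v/(906 + v))
-b(-820) = -2*(-820)/(906 - 820) = -2*(-820)/86 = -1*(-820/43) = 820/43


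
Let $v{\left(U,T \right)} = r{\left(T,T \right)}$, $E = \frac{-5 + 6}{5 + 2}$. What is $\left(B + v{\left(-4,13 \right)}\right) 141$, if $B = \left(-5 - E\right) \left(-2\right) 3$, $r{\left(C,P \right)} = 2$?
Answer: $\frac{32430}{7} \approx 4632.9$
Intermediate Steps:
$E = \frac{1}{7}$ ($E = 1 \cdot \frac{1}{7} = \frac{1}{7} \approx 0.14286$)
$v{\left(U,T \right)} = 2$
$B = \frac{216}{7}$ ($B = \left(-5 - \frac{1}{7}\right) \left(-2\right) 3 = \left(- \frac{36}{7}\right) \left(-2\right) 3 = \frac{72}{7} \cdot 3 = \frac{216}{7} \approx 30.857$)
$\left(B + v{\left(-4,13 \right)}\right) 141 = \left(\frac{216}{7} + 2\right) 141 = \frac{230}{7} \cdot 141 = \frac{32430}{7}$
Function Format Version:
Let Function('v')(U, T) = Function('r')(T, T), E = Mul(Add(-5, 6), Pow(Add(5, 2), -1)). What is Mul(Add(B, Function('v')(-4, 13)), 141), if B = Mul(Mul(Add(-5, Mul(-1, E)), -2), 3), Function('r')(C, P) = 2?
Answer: Rational(32430, 7) ≈ 4632.9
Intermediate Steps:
E = Rational(1, 7) (E = Mul(1, Pow(7, -1)) = Mul(1, Rational(1, 7)) = Rational(1, 7) ≈ 0.14286)
Function('v')(U, T) = 2
B = Rational(216, 7) (B = Mul(Mul(Add(-5, Mul(-1, Rational(1, 7))), -2), 3) = Mul(Mul(Add(-5, Rational(-1, 7)), -2), 3) = Mul(Mul(Rational(-36, 7), -2), 3) = Mul(Rational(72, 7), 3) = Rational(216, 7) ≈ 30.857)
Mul(Add(B, Function('v')(-4, 13)), 141) = Mul(Add(Rational(216, 7), 2), 141) = Mul(Rational(230, 7), 141) = Rational(32430, 7)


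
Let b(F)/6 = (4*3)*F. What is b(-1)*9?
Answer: -648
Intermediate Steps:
b(F) = 72*F (b(F) = 6*((4*3)*F) = 6*(12*F) = 72*F)
b(-1)*9 = (72*(-1))*9 = -72*9 = -648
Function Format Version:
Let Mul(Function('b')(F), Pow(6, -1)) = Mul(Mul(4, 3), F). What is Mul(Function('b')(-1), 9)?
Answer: -648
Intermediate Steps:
Function('b')(F) = Mul(72, F) (Function('b')(F) = Mul(6, Mul(Mul(4, 3), F)) = Mul(6, Mul(12, F)) = Mul(72, F))
Mul(Function('b')(-1), 9) = Mul(Mul(72, -1), 9) = Mul(-72, 9) = -648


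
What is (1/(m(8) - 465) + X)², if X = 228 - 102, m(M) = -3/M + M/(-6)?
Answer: 1991773335204/125462401 ≈ 15875.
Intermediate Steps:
m(M) = -3/M - M/6 (m(M) = -3/M + M*(-⅙) = -3/M - M/6)
X = 126
(1/(m(8) - 465) + X)² = (1/((-3/8 - ⅙*8) - 465) + 126)² = (1/((-3*⅛ - 4/3) - 465) + 126)² = (1/((-3/8 - 4/3) - 465) + 126)² = (1/(-41/24 - 465) + 126)² = (1/(-11201/24) + 126)² = (-24/11201 + 126)² = (1411302/11201)² = 1991773335204/125462401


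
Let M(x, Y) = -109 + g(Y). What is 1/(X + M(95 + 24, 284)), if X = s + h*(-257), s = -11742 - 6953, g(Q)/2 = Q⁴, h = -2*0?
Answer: 1/13010761868 ≈ 7.6859e-11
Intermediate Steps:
h = 0
g(Q) = 2*Q⁴
M(x, Y) = -109 + 2*Y⁴
s = -18695
X = -18695 (X = -18695 + 0*(-257) = -18695 + 0 = -18695)
1/(X + M(95 + 24, 284)) = 1/(-18695 + (-109 + 2*284⁴)) = 1/(-18695 + (-109 + 2*6505390336)) = 1/(-18695 + (-109 + 13010780672)) = 1/(-18695 + 13010780563) = 1/13010761868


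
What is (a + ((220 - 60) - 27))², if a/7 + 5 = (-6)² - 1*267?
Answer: 2307361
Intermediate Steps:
a = -1652 (a = -35 + 7*((-6)² - 1*267) = -35 + 7*(36 - 267) = -35 + 7*(-231) = -35 - 1617 = -1652)
(a + ((220 - 60) - 27))² = (-1652 + ((220 - 60) - 27))² = (-1652 + (160 - 27))² = (-1652 + 133)² = (-1519)² = 2307361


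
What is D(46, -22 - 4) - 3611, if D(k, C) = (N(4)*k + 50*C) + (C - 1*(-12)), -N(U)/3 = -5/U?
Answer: -9505/2 ≈ -4752.5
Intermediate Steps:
N(U) = 15/U (N(U) = -(-15)/U = 15/U)
D(k, C) = 12 + 51*C + 15*k/4 (D(k, C) = ((15/4)*k + 50*C) + (C - 1*(-12)) = ((15*(1/4))*k + 50*C) + (C + 12) = (15*k/4 + 50*C) + (12 + C) = (50*C + 15*k/4) + (12 + C) = 12 + 51*C + 15*k/4)
D(46, -22 - 4) - 3611 = (12 + 51*(-22 - 4) + (15/4)*46) - 3611 = (12 + 51*(-26) + 345/2) - 3611 = (12 - 1326 + 345/2) - 3611 = -2283/2 - 3611 = -9505/2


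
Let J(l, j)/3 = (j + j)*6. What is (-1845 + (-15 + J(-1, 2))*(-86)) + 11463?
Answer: 4716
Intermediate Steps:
J(l, j) = 36*j (J(l, j) = 3*((j + j)*6) = 3*((2*j)*6) = 3*(12*j) = 36*j)
(-1845 + (-15 + J(-1, 2))*(-86)) + 11463 = (-1845 + (-15 + 36*2)*(-86)) + 11463 = (-1845 + (-15 + 72)*(-86)) + 11463 = (-1845 + 57*(-86)) + 11463 = (-1845 - 4902) + 11463 = -6747 + 11463 = 4716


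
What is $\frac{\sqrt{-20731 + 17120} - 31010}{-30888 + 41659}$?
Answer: $- \frac{31010}{10771} + \frac{i \sqrt{3611}}{10771} \approx -2.879 + 0.005579 i$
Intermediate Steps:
$\frac{\sqrt{-20731 + 17120} - 31010}{-30888 + 41659} = \frac{\sqrt{-3611} - 31010}{10771} = \left(i \sqrt{3611} - 31010\right) \frac{1}{10771} = \left(-31010 + i \sqrt{3611}\right) \frac{1}{10771} = - \frac{31010}{10771} + \frac{i \sqrt{3611}}{10771}$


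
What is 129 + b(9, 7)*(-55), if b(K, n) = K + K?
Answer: -861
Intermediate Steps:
b(K, n) = 2*K
129 + b(9, 7)*(-55) = 129 + (2*9)*(-55) = 129 + 18*(-55) = 129 - 990 = -861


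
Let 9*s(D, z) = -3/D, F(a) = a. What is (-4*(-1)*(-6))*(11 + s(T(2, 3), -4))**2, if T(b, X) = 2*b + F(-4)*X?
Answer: -70225/24 ≈ -2926.0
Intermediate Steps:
T(b, X) = -4*X + 2*b (T(b, X) = 2*b - 4*X = -4*X + 2*b)
s(D, z) = -1/(3*D) (s(D, z) = (-3/D)/9 = -1/(3*D))
(-4*(-1)*(-6))*(11 + s(T(2, 3), -4))**2 = (-4*(-1)*(-6))*(11 - 1/(3*(-4*3 + 2*2)))**2 = (4*(-6))*(11 - 1/(3*(-12 + 4)))**2 = -24*(11 - 1/3/(-8))**2 = -24*(11 - 1/3*(-1/8))**2 = -24*(11 + 1/24)**2 = -24*(265/24)**2 = -24*70225/576 = -70225/24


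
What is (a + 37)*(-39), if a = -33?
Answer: -156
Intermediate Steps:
(a + 37)*(-39) = (-33 + 37)*(-39) = 4*(-39) = -156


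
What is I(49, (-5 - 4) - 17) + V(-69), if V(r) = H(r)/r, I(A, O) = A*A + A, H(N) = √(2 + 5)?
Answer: 2450 - √7/69 ≈ 2450.0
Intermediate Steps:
H(N) = √7
I(A, O) = A + A² (I(A, O) = A² + A = A + A²)
V(r) = √7/r
I(49, (-5 - 4) - 17) + V(-69) = 49*(1 + 49) + √7/(-69) = 49*50 + √7*(-1/69) = 2450 - √7/69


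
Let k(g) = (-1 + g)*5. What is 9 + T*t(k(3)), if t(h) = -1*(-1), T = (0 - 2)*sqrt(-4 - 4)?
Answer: 9 - 4*I*sqrt(2) ≈ 9.0 - 5.6569*I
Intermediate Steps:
T = -4*I*sqrt(2) ≈ -5.6569*I
k(g) = -5 + 5*g
t(h) = 1
9 + T*t(k(3)) = 9 - 4*I*sqrt(2)*1 = 9 - 4*I*sqrt(2)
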